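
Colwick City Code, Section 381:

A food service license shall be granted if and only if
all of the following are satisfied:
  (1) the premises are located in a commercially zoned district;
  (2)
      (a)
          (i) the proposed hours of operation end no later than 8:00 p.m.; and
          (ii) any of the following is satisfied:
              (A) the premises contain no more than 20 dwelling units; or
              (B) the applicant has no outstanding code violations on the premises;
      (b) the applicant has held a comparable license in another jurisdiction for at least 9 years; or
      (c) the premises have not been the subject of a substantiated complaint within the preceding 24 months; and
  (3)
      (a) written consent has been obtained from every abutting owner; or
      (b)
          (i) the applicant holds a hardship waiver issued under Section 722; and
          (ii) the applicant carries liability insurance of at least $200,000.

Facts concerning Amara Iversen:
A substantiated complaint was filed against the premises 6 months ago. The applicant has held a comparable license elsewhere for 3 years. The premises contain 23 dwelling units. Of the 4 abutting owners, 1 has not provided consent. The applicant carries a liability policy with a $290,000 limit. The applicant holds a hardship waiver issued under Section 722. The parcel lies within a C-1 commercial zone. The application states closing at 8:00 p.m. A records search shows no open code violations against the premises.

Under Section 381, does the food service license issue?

Yes — granted.

(1) commercially zoned — satisfied.
(i) closes by 8 p.m. — met.
(A) ≤ 20 units — not satisfied.
(B) no code violations — satisfied.
(ii): F OR T → true.
(a): T AND T → true.
(b) prior license ≥ 9 yr — not satisfied.
(c) no complaint in 24 mo. — not met.
(2): T OR F OR F → true.
(a) all abutters consent — fails.
(i) hardship waiver — holds.
(ii) insurance ≥ $200,000 — met.
So (b) is satisfied (T AND T).
(3) = F OR T = true.
Overall = T AND T AND T = true.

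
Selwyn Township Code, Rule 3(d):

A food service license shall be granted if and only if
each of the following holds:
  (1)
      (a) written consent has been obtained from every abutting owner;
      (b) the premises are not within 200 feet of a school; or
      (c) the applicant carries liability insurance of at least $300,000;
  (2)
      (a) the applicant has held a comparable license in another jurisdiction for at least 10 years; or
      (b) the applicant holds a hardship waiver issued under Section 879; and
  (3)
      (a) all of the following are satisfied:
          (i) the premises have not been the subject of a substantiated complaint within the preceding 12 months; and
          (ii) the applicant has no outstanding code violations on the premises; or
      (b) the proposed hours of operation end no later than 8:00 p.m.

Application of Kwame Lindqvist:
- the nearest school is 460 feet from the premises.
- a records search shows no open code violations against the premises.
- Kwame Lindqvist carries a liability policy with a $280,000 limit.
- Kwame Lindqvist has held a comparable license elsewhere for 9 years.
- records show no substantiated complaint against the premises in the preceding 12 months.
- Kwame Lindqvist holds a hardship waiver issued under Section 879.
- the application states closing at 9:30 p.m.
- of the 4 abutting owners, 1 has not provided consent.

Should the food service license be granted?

Yes — granted.

(a) all abutters consent — fails.
(b) ≥200 ft from school — met.
(c) insurance ≥ $300,000 — not met.
So (1) is satisfied (F OR T OR F).
(a) prior license ≥ 10 yr — not satisfied.
(b) hardship waiver — holds.
(2): F OR T → true.
(i) no complaint in 12 mo. — holds.
(ii) no code violations — holds.
(a) = T AND T = true.
(b) closes by 8 p.m. — not met.
(3): T OR F → true.
So Overall is satisfied (T AND T AND T).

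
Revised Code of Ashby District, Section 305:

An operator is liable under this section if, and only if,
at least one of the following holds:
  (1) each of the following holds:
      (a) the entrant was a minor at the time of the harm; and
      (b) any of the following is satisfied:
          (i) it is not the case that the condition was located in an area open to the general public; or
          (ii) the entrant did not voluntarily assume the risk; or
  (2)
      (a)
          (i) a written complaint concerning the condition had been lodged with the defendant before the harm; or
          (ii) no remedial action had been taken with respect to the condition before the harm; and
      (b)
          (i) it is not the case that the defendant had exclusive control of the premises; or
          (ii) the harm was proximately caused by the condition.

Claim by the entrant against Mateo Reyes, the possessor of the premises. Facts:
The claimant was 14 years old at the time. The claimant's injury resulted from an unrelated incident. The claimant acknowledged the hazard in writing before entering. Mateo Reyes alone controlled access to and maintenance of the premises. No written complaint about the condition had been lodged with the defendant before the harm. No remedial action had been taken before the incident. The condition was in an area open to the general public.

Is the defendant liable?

No — not liable.

(a) entrant a minor — satisfied.
(i) not (public area) — not met.
(ii) no assumed risk — not satisfied.
So (b) is not satisfied (F OR F).
(1): T AND F → false.
(i) complaint lodged — not met.
(ii) no remedial action — holds.
So (a) is satisfied (F OR T).
(i) not (exclusive control) — fails.
(ii) proximate cause — fails.
(b) = F OR F = false.
(2): T AND F → false.
So Overall is not satisfied (F OR F).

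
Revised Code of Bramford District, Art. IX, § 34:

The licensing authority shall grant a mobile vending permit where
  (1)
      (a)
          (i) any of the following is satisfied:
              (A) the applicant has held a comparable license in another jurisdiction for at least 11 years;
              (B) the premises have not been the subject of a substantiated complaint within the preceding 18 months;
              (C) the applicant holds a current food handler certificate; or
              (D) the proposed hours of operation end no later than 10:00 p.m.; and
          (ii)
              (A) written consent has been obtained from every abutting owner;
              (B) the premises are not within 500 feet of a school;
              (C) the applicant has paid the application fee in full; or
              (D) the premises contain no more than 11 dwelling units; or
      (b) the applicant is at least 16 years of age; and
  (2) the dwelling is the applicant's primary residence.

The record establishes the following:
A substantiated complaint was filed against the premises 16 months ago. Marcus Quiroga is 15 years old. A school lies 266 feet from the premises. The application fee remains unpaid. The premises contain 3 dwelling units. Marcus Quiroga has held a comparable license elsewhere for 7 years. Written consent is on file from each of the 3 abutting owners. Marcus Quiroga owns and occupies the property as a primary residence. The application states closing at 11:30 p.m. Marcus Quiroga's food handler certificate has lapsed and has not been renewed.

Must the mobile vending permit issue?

No — denied.

(A) prior license ≥ 11 yr — fails.
(B) no complaint in 18 mo. — not met.
(C) food handler cert. — fails.
(D) closes by 10 p.m. — not satisfied.
(i) = F OR F OR F OR F = false.
(A) all abutters consent — holds.
(B) ≥500 ft from school — not satisfied.
(C) fee paid — fails.
(D) ≤ 11 units — holds.
(ii): T OR F OR F OR T → true.
(a): F AND T → false.
(b) age ≥ 16 — not met.
So (1) is not satisfied (F OR F).
(2) primary residence — holds.
Overall = F AND T = false.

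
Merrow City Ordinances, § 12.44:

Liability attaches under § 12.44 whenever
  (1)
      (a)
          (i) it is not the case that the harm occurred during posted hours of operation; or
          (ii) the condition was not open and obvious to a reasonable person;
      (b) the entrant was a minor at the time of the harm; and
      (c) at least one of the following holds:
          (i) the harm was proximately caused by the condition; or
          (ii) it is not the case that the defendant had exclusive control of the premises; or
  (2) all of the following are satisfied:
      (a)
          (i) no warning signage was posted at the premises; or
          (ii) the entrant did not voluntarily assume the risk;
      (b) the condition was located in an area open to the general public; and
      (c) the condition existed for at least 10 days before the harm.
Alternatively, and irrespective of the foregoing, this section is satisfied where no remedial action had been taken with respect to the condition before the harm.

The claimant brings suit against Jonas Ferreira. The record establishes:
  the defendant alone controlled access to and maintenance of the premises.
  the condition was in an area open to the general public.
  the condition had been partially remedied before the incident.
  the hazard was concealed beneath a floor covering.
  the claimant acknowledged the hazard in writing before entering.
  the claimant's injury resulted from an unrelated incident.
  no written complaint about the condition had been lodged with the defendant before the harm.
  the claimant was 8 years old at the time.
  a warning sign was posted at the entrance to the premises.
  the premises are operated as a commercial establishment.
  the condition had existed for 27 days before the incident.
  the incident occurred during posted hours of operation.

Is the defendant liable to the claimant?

(i) not (during posted hours) — fails.
(ii) not open/obvious — satisfied.
(a): F OR T → true.
(b) entrant a minor — satisfied.
(i) proximate cause — not met.
(ii) not (exclusive control) — not met.
(c) = F OR F = false.
(1) = T AND T AND F = false.
(i) no signage posted — not satisfied.
(ii) no assumed risk — fails.
So (a) is not satisfied (F OR F).
(b) public area — holds.
(c) condition ≥10 days old — holds.
So (2) is not satisfied (F AND T AND T).
Overall: F OR F → false.
Exception (no remedial action) — not satisfied.
Result: main false OR exception false → false.

No — not liable.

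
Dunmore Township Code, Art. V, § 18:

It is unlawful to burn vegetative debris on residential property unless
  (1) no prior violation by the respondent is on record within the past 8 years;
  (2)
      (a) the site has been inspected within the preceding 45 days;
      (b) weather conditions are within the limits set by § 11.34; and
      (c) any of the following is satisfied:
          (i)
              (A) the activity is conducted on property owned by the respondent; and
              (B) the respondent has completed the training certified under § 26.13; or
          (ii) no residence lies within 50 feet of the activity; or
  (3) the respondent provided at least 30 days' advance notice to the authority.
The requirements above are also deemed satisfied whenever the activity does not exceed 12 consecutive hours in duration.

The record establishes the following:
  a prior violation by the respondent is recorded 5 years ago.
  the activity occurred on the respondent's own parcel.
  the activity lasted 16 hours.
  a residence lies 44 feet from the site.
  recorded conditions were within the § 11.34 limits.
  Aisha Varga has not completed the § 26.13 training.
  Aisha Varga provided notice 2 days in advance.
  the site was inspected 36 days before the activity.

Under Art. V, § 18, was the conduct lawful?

No — unlawful.

(1) no prior violation — not satisfied.
(a) site inspected — satisfied.
(b) weather ok — holds.
(A) own property — met.
(B) training certified — not met.
(i) = T AND F = false.
(ii) no residence in 50 ft — not satisfied.
(c): F OR F → false.
(2) = T AND T AND F = false.
(3) ≥30 days' notice — not satisfied.
Overall = F OR F OR F = false.
Exception (≤ 12 hrs duration) — not satisfied.
Result: main false OR exception false → false.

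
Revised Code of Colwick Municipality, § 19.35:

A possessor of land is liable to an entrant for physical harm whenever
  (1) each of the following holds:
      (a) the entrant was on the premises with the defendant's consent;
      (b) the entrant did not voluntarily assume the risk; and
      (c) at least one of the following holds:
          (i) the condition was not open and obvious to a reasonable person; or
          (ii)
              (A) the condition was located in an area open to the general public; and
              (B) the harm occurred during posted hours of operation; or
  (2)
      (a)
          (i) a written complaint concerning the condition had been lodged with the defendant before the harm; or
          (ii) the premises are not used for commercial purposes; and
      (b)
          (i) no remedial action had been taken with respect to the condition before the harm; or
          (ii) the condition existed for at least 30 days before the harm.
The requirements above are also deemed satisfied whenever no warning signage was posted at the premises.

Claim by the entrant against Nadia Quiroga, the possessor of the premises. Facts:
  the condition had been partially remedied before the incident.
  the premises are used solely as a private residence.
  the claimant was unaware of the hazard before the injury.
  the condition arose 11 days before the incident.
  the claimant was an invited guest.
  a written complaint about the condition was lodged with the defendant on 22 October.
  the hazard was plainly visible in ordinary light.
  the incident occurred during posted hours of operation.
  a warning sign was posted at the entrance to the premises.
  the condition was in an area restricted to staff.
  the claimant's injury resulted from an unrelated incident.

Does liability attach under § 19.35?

(a) consent to enter — holds.
(b) no assumed risk — holds.
(i) not open/obvious — fails.
(A) public area — fails.
(B) during posted hours — met.
So (ii) is not satisfied (F AND T).
So (c) is not satisfied (F OR F).
So (1) is not satisfied (T AND T AND F).
(i) complaint lodged — satisfied.
(ii) not (commercial use) — holds.
So (a) is satisfied (T OR T).
(i) no remedial action — not met.
(ii) condition ≥30 days old — not satisfied.
So (b) is not satisfied (F OR F).
(2): T AND F → false.
Overall = F OR F = false.
Exception (no signage posted) — not satisfied.
Result: main false OR exception false → false.

No — not liable.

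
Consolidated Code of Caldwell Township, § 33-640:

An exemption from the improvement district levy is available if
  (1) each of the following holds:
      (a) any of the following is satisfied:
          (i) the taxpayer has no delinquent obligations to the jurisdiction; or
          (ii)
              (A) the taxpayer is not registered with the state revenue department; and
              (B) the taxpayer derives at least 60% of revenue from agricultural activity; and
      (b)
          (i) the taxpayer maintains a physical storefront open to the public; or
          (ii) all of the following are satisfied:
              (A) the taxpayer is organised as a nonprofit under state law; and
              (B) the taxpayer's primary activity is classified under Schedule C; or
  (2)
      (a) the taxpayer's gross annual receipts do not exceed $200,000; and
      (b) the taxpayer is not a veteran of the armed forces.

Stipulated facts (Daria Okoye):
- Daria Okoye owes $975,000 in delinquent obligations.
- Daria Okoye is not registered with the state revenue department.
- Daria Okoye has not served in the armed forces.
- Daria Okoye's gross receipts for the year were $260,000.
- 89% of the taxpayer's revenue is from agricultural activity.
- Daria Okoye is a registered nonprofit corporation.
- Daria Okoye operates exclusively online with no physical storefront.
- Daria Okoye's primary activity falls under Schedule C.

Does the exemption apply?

Yes — exempt.

(i) no delinquency — fails.
(A) not (state-registered) — holds.
(B) ≥60% agricultural — holds.
So (ii) is satisfied (T AND T).
(a) = F OR T = true.
(i) has storefront — not met.
(A) nonprofit — satisfied.
(B) Schedule C activity — met.
(ii): T AND T → true.
(b): F OR T → true.
(1): T AND T → true.
(a) receipts ≤ $200,000 — not met.
(b) not (veteran) — holds.
(2): F AND T → false.
So Overall is satisfied (T OR F).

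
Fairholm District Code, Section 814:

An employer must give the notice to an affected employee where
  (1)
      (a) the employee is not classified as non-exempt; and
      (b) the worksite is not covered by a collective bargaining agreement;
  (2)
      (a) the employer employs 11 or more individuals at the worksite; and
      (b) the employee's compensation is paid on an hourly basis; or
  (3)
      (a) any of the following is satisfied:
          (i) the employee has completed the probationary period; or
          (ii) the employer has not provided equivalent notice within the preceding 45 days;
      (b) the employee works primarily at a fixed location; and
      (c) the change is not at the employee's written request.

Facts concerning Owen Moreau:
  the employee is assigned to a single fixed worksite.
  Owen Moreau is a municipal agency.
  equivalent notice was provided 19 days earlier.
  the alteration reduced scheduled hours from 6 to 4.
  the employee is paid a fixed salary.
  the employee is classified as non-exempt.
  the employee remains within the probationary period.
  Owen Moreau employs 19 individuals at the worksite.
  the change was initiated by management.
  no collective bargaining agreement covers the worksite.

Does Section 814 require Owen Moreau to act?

(a) not (non-exempt) — fails.
(b) no CBA — satisfied.
(1) = F AND T = false.
(a) ≥ 11 at site — met.
(b) hourly-paid — fails.
So (2) is not satisfied (T AND F).
(i) past probation — not met.
(ii) no recent notice — fails.
(a) = F OR F = false.
(b) fixed location — met.
(c) not employee-requested — satisfied.
(3): F AND T AND T → false.
Overall = F OR F OR F = false.

No — not required.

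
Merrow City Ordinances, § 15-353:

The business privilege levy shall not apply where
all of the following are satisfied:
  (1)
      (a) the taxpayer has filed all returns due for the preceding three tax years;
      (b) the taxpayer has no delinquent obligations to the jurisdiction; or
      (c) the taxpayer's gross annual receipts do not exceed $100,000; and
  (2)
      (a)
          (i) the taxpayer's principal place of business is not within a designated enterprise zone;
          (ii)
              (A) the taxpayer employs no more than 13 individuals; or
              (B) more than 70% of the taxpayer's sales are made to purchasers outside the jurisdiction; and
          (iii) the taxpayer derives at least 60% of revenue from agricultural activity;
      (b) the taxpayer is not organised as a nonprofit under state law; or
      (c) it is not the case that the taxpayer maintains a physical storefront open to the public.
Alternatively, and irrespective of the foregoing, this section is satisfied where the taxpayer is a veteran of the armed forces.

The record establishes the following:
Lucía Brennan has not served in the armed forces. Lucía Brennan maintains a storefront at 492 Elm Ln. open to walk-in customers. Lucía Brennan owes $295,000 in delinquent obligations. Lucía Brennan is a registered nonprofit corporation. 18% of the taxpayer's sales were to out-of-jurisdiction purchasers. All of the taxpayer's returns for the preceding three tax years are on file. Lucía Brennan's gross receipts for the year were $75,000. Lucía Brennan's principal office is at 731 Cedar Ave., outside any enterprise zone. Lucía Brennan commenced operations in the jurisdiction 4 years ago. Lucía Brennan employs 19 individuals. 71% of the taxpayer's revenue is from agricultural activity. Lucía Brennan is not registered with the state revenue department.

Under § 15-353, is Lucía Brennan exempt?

No — not exempt.

(a) returns current — met.
(b) no delinquency — not satisfied.
(c) receipts ≤ $100,000 — satisfied.
(1) = T OR F OR T = true.
(i) not (in enterprise zone) — met.
(A) ≤ 13 employees — fails.
(B) >70% out-of-jur. sales — not satisfied.
(ii) = F OR F = false.
(iii) ≥60% agricultural — met.
(a) = T AND F AND T = false.
(b) not (nonprofit) — fails.
(c) not (has storefront) — not met.
(2) = F OR F OR F = false.
So Overall is not satisfied (T AND F).
Exception (veteran) — not satisfied.
Result: main false OR exception false → false.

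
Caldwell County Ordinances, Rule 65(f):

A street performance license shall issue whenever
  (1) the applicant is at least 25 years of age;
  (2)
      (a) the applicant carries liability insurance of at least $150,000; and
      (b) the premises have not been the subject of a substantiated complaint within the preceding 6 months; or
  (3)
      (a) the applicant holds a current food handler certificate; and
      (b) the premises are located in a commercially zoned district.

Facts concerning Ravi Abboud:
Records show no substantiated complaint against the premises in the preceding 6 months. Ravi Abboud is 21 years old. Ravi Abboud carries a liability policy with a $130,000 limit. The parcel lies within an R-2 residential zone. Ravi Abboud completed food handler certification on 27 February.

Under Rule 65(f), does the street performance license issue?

(1) age ≥ 25 — not satisfied.
(a) insurance ≥ $150,000 — not satisfied.
(b) no complaint in 6 mo. — satisfied.
(2) = F AND T = false.
(a) food handler cert. — met.
(b) commercially zoned — not satisfied.
(3): T AND F → false.
Overall = F OR F OR F = false.

No — denied.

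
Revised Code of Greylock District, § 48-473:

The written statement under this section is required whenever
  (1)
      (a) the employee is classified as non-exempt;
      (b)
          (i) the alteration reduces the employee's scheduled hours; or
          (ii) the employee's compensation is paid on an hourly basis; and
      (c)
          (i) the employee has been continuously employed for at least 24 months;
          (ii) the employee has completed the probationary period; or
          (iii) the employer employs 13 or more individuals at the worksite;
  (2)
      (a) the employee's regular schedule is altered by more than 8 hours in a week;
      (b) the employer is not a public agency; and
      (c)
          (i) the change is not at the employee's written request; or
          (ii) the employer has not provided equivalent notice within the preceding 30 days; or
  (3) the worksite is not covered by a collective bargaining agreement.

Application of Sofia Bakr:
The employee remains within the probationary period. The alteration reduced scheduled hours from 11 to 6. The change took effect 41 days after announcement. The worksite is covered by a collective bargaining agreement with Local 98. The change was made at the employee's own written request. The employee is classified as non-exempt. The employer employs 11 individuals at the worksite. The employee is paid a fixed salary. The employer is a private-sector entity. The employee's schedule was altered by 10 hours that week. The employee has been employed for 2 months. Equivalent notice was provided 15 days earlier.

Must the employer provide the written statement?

No — not required.

(a) non-exempt — met.
(i) hours reduced — satisfied.
(ii) hourly-paid — not met.
(b) = T OR F = true.
(i) tenure ≥ 24 mo. — fails.
(ii) past probation — not met.
(iii) ≥ 13 at site — not met.
(c): F OR F OR F → false.
So (1) is not satisfied (T AND T AND F).
(a) schedule shift > 8h — holds.
(b) not (public agency) — holds.
(i) not employee-requested — not satisfied.
(ii) no recent notice — fails.
(c): F OR F → false.
(2) = T AND T AND F = false.
(3) no CBA — fails.
Overall = F OR F OR F = false.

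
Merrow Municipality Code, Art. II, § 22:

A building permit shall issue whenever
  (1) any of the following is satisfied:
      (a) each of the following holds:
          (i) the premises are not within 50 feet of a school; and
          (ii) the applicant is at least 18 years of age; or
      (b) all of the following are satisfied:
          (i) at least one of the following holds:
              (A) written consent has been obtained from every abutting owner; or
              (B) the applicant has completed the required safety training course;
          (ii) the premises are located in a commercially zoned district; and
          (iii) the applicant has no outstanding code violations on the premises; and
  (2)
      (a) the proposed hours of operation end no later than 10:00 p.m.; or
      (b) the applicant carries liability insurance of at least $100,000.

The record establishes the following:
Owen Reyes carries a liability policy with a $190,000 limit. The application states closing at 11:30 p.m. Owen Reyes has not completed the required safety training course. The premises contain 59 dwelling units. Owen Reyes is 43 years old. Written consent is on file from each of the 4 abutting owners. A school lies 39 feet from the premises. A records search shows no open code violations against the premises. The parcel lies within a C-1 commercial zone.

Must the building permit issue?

Yes — granted.

(i) ≥50 ft from school — not met.
(ii) age ≥ 18 — satisfied.
(a): F AND T → false.
(A) all abutters consent — met.
(B) safety training — fails.
(i) = T OR F = true.
(ii) commercially zoned — met.
(iii) no code violations — holds.
(b) = T AND T AND T = true.
(1) = F OR T = true.
(a) closes by 10 p.m. — fails.
(b) insurance ≥ $100,000 — holds.
So (2) is satisfied (F OR T).
Overall: T AND T → true.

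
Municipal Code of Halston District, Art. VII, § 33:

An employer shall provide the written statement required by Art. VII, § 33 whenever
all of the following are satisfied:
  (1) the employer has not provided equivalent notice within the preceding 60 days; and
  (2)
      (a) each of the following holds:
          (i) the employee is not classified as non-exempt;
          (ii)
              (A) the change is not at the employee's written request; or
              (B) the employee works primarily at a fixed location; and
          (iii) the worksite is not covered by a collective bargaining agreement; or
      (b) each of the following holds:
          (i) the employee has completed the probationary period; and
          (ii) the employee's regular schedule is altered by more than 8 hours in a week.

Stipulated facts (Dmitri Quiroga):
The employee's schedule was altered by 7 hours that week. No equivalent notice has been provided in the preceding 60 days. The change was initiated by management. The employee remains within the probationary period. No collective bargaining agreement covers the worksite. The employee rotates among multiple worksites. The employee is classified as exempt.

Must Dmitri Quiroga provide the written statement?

Yes — required.

(1) no recent notice — holds.
(i) not (non-exempt) — met.
(A) not employee-requested — holds.
(B) fixed location — fails.
(ii): T OR F → true.
(iii) no CBA — holds.
(a): T AND T AND T → true.
(i) past probation — not satisfied.
(ii) schedule shift > 8h — not met.
(b): F AND F → false.
(2) = T OR F = true.
So Overall is satisfied (T AND T).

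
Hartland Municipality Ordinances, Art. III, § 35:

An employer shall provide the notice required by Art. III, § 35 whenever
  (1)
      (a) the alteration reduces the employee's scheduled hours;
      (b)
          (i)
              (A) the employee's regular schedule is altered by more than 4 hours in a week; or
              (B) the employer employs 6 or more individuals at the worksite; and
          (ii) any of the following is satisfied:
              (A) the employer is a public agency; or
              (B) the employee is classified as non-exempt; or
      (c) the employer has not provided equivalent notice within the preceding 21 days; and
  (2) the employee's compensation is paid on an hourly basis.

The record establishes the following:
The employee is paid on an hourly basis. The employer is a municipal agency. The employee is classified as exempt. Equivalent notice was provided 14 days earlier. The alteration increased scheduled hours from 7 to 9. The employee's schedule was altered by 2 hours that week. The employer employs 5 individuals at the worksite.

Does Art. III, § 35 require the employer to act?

No — not required.

(a) hours reduced — not satisfied.
(A) schedule shift > 4h — fails.
(B) ≥ 6 at site — not satisfied.
(i) = F OR F = false.
(A) public agency — holds.
(B) non-exempt — not met.
(ii) = T OR F = true.
(b): F AND T → false.
(c) no recent notice — not met.
So (1) is not satisfied (F OR F OR F).
(2) hourly-paid — holds.
Overall: F AND T → false.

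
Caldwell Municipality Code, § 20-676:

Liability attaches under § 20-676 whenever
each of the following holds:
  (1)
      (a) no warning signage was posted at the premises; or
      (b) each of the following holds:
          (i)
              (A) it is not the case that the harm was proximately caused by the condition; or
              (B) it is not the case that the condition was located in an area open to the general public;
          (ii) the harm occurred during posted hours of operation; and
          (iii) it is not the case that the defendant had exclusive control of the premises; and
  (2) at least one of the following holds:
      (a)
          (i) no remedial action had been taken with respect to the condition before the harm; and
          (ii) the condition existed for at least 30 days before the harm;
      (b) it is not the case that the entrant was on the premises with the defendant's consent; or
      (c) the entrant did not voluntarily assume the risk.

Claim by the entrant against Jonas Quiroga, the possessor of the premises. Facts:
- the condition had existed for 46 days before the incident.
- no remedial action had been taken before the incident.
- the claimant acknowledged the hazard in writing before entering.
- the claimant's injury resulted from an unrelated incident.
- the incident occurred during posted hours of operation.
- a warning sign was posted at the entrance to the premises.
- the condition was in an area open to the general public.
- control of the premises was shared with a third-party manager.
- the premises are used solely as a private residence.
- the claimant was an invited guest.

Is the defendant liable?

Yes — liable.

(a) no signage posted — not met.
(A) not (proximate cause) — met.
(B) not (public area) — fails.
(i): T OR F → true.
(ii) during posted hours — holds.
(iii) not (exclusive control) — satisfied.
So (b) is satisfied (T AND T AND T).
(1): F OR T → true.
(i) no remedial action — met.
(ii) condition ≥30 days old — holds.
(a): T AND T → true.
(b) not (consent to enter) — not satisfied.
(c) no assumed risk — not satisfied.
(2): T OR F OR F → true.
Overall: T AND T → true.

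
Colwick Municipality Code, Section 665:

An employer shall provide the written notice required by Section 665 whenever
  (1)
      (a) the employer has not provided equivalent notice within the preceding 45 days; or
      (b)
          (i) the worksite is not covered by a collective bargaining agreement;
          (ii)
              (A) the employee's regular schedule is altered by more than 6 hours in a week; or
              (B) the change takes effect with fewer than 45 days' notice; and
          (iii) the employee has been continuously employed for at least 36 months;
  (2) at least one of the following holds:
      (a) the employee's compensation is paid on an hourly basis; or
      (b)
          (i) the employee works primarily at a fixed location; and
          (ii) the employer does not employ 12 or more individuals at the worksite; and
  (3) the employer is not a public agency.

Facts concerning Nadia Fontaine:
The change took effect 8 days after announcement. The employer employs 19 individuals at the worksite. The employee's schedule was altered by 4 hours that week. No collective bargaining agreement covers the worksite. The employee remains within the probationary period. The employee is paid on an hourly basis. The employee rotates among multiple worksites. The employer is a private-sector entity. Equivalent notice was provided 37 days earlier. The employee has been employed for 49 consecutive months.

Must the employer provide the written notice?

(a) no recent notice — not met.
(i) no CBA — holds.
(A) schedule shift > 6h — fails.
(B) < 45 days' notice — met.
So (ii) is satisfied (F OR T).
(iii) tenure ≥ 36 mo. — met.
(b) = T AND T AND T = true.
So (1) is satisfied (F OR T).
(a) hourly-paid — met.
(i) fixed location — not met.
(ii) not (≥ 12 at site) — fails.
So (b) is not satisfied (F AND F).
(2): T OR F → true.
(3) not (public agency) — satisfied.
Overall = T AND T AND T = true.

Yes — required.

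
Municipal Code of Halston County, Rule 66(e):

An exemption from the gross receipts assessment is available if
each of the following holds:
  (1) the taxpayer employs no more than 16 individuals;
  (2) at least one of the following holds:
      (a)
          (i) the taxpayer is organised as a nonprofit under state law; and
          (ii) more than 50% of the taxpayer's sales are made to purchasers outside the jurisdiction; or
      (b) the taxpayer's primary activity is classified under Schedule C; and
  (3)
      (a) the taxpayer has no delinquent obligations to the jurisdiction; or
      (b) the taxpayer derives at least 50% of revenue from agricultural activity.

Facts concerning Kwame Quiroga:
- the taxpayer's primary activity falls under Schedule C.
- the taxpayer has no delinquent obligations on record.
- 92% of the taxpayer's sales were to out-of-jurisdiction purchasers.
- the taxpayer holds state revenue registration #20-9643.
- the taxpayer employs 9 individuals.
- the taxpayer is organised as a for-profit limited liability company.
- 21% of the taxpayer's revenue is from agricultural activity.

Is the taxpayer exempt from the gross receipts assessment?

(1) ≤ 16 employees — holds.
(i) nonprofit — fails.
(ii) >50% out-of-jur. sales — holds.
(a): F AND T → false.
(b) Schedule C activity — holds.
(2) = F OR T = true.
(a) no delinquency — holds.
(b) ≥50% agricultural — fails.
(3): T OR F → true.
Overall: T AND T AND T → true.

Yes — exempt.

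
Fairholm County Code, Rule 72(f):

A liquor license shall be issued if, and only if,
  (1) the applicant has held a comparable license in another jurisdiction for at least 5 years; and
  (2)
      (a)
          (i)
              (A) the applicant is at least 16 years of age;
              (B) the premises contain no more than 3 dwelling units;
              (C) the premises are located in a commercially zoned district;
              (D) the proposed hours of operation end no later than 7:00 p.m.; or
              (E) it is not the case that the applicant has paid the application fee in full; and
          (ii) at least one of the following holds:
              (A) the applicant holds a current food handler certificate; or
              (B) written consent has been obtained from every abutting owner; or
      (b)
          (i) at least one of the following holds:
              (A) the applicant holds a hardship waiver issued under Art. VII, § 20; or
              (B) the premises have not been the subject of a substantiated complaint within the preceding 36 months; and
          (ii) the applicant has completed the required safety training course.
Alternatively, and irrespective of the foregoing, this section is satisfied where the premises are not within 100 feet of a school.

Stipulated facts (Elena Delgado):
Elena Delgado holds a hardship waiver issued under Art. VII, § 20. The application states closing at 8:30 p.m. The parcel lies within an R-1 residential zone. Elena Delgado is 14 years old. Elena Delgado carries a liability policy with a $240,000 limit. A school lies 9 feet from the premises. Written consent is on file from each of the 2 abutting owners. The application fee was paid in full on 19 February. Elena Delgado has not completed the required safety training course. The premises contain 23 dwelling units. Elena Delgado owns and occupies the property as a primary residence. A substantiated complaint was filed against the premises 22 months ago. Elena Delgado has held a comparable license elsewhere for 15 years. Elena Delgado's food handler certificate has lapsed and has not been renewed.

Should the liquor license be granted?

(1) prior license ≥ 5 yr — met.
(A) age ≥ 16 — not satisfied.
(B) ≤ 3 units — not met.
(C) commercially zoned — not met.
(D) closes by 7 p.m. — not satisfied.
(E) not (fee paid) — not satisfied.
(i): F OR F OR F OR F OR F → false.
(A) food handler cert. — not satisfied.
(B) all abutters consent — satisfied.
(ii) = F OR T = true.
(a): F AND T → false.
(A) hardship waiver — satisfied.
(B) no complaint in 36 mo. — not satisfied.
(i): T OR F → true.
(ii) safety training — fails.
(b): T AND F → false.
(2): F OR F → false.
So Overall is not satisfied (T AND F).
Exception (≥100 ft from school) — not satisfied.
Result: main false OR exception false → false.

No — denied.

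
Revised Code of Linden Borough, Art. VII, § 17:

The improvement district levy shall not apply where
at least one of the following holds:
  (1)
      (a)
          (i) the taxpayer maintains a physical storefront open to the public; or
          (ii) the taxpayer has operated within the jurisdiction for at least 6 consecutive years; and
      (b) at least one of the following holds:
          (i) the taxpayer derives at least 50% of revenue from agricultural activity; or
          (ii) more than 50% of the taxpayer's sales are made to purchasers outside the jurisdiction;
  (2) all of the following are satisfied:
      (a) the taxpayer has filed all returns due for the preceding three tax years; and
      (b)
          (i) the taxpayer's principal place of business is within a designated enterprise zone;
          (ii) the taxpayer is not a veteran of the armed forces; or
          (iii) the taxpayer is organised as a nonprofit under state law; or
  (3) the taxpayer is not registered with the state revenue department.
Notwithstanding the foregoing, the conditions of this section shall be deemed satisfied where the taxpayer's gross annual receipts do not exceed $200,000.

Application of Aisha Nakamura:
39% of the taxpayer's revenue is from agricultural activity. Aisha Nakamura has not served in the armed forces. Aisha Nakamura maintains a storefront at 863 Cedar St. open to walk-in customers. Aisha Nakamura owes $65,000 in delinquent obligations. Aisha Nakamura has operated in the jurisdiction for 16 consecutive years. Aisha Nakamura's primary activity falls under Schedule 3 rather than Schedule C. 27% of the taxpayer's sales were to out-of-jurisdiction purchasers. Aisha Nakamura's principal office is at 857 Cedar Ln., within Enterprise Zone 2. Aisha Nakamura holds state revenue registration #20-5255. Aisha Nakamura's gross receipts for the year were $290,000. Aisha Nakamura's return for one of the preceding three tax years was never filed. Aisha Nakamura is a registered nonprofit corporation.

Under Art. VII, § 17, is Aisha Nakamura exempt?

(i) has storefront — satisfied.
(ii) ≥ 6 yrs in jurisdiction — met.
So (a) is satisfied (T OR T).
(i) ≥50% agricultural — fails.
(ii) >50% out-of-jur. sales — not met.
(b): F OR F → false.
(1) = T AND F = false.
(a) returns current — fails.
(i) in enterprise zone — holds.
(ii) not (veteran) — holds.
(iii) nonprofit — satisfied.
So (b) is satisfied (T OR T OR T).
So (2) is not satisfied (F AND T).
(3) not (state-registered) — not met.
So Overall is not satisfied (F OR F OR F).
Exception (receipts ≤ $200,000) — not satisfied.
Result: main false OR exception false → false.

No — not exempt.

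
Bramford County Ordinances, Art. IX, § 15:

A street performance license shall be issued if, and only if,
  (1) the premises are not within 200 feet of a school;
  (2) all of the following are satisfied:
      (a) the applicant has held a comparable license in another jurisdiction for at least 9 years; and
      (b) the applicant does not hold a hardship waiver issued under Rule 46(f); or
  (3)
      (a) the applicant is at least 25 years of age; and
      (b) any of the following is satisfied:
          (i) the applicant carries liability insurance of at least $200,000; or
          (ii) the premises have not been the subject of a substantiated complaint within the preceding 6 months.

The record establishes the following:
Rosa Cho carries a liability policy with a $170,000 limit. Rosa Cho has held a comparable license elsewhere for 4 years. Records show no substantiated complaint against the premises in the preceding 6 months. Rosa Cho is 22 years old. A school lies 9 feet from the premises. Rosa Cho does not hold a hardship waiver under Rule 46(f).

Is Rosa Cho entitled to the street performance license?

No — denied.

(1) ≥200 ft from school — not met.
(a) prior license ≥ 9 yr — not satisfied.
(b) not (hardship waiver) — met.
(2): F AND T → false.
(a) age ≥ 25 — not satisfied.
(i) insurance ≥ $200,000 — not satisfied.
(ii) no complaint in 6 mo. — met.
So (b) is satisfied (F OR T).
(3): F AND T → false.
Overall: F OR F OR F → false.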